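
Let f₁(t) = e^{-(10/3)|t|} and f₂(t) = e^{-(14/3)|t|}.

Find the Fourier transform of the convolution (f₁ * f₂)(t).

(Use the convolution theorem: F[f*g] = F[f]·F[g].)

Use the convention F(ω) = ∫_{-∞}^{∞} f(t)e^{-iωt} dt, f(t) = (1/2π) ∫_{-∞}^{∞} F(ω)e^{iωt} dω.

F[f₁*f₂](ω) = \frac{5040}{81 \omega^{4} + 2664 \omega^{2} + 19600}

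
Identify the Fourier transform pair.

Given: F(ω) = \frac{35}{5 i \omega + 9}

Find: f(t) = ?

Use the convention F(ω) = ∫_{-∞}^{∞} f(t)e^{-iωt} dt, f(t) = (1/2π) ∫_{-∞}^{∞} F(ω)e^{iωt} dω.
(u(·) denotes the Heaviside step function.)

f(t) = 7 e^{- \frac{9 t}{5}} u\left(t\right)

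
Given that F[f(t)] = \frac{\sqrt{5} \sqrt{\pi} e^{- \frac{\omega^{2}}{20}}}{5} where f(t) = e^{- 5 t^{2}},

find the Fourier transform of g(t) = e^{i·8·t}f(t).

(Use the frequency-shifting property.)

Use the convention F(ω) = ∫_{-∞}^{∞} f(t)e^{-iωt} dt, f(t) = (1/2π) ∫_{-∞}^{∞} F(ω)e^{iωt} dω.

F[g](ω) = \frac{\sqrt{5} \sqrt{\pi} e^{- \frac{\left(\omega - 8\right)^{2}}{20}}}{5}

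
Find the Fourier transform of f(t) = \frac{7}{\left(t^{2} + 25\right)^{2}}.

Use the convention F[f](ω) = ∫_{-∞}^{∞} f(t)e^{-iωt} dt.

F(ω) = \frac{7 \pi \left(5 \left|{\omega}\right| + 1\right) e^{- 5 \left|{\omega}\right|}}{250}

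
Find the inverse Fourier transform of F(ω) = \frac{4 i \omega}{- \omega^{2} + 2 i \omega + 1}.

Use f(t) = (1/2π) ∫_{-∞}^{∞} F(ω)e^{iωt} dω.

f(t) = 4 \left(1 - t\right) e^{- t} u\left(t\right)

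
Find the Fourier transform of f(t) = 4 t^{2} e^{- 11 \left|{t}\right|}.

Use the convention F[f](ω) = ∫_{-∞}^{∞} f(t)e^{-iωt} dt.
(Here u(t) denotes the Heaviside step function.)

F(ω) = \frac{176 \left(121 - 3 \omega^{2}\right)}{\left(\omega^{2} + 121\right)^{3}}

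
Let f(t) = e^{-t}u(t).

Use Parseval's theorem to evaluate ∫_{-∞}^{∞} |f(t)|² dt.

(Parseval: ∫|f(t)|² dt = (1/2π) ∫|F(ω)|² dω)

∫|f(t)|² dt = \frac{1}{2}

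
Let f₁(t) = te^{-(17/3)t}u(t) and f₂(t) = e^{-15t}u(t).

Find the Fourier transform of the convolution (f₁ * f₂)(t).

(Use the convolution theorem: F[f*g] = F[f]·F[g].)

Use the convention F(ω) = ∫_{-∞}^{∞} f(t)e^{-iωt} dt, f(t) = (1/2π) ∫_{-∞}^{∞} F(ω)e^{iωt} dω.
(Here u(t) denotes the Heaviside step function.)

F[f₁*f₂](ω) = \frac{9}{\left(i \omega + 15\right) \left(3 i \omega + 17\right)^{2}}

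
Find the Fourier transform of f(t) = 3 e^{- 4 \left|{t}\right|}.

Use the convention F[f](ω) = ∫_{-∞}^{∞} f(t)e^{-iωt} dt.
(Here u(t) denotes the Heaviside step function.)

F(ω) = \frac{24}{\omega^{2} + 16}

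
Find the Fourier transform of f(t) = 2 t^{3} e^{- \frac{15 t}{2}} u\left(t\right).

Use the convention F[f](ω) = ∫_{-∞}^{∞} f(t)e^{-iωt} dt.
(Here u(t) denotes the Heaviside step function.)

F(ω) = \frac{192}{\left(2 i \omega + 15\right)^{4}}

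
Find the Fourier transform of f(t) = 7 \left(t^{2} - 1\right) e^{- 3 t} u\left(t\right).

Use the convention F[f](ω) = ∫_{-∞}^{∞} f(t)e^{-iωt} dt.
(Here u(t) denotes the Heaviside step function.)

F(ω) = \frac{7 \left(2 i \omega - \left(i \omega + 3\right)^{3} + 6\right)}{\left(i \omega + 3\right)^{4}}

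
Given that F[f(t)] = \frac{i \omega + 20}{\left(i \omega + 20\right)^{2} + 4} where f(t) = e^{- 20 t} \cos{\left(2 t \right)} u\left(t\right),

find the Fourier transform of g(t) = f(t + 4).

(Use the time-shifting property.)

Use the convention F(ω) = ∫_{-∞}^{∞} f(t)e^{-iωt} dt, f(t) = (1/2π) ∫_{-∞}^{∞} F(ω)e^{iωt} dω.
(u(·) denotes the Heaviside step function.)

F[g](ω) = \frac{\left(i \omega + 20\right) e^{4 i \omega}}{\left(i \omega + 20\right)^{2} + 4}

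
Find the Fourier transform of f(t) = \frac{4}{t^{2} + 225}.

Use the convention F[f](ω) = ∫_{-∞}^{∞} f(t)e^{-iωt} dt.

F(ω) = \frac{4 \pi e^{- 15 \left|{\omega}\right|}}{15}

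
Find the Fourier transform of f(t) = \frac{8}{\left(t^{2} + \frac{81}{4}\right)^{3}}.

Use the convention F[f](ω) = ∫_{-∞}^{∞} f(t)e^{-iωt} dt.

F(ω) = \frac{8 \pi \left(27 \omega^{2} + 18 \left|{\omega}\right| + 4\right) e^{- \frac{9 \left|{\omega}\right|}{2}}}{19683}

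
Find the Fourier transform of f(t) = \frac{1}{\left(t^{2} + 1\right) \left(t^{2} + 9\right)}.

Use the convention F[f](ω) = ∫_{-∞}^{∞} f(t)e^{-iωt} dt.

F(ω) = \frac{\pi e^{- \left|{\omega}\right|}}{8} - \frac{\pi e^{- 3 \left|{\omega}\right|}}{24}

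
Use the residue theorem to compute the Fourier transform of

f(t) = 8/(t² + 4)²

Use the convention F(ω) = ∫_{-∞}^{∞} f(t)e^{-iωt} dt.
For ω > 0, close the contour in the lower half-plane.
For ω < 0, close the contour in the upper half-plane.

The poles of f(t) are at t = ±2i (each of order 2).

Let g(z) = f(z)e^{-iωz}; for large |z| the factor e^{-iωz} decays in the lower half-plane when ω > 0 and in the upper half-plane when ω < 0.

Case ω > 0 (lower half-plane, clockwise contour ⇒ F(ω) = -2πi·ΣRes):
  Res_{z = - 2 i} g(z) = \frac{i \left(2 \omega + 1\right) e^{- 2 \omega}}{4} (pole of order 2)
  F(ω) = -2πi·ΣRes = \frac{\pi \left(2 \omega + 1\right) e^{- 2 \omega}}{2}

Case ω < 0 (upper half-plane, counterclockwise contour ⇒ F(ω) = +2πi·ΣRes):
  Res_{z = 2 i} g(z) = \frac{i \left(2 \omega - 1\right) e^{2 \omega}}{4} (pole of order 2)
  F(ω) = 2πi·ΣRes = \frac{\pi \left(1 - 2 \omega\right) e^{2 \omega}}{2}

Both cases combine into a single formula in |ω|:

F(ω) = \frac{\pi \left(2 \left|{\omega}\right| + 1\right) e^{- 2 \left|{\omega}\right|}}{2}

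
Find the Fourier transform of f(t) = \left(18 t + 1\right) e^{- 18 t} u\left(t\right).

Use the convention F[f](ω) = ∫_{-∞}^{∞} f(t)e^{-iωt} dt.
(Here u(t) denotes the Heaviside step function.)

F(ω) = \frac{- i \omega - 36}{\omega^{2} - 36 i \omega - 324}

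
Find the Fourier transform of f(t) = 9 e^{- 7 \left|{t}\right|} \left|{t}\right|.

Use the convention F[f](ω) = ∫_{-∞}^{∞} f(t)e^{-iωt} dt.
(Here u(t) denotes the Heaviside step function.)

F(ω) = \frac{18 \left(49 - \omega^{2}\right)}{\left(\omega^{2} + 49\right)^{2}}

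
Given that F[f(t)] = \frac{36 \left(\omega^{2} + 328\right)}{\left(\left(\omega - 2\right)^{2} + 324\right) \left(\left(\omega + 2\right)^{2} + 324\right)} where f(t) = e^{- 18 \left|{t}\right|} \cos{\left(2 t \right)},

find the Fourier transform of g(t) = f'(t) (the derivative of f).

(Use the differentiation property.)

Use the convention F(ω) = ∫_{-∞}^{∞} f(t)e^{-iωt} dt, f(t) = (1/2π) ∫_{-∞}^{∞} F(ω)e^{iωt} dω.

F[g](ω) = \frac{36 i \omega \left(\omega^{2} + 328\right)}{\omega^{4} + 640 \omega^{2} + 107584}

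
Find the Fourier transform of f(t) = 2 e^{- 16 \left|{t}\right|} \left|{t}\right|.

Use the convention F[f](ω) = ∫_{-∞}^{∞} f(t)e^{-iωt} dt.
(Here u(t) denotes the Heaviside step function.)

F(ω) = \frac{4 \left(256 - \omega^{2}\right)}{\left(\omega^{2} + 256\right)^{2}}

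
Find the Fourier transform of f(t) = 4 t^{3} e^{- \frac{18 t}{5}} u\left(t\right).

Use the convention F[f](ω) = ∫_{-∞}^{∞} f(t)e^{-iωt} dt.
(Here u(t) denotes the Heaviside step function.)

F(ω) = \frac{15000}{\left(5 i \omega + 18\right)^{4}}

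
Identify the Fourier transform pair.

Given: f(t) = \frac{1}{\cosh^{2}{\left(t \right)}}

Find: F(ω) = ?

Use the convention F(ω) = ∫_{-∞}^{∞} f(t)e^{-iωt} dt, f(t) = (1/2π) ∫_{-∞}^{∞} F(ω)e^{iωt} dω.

F(ω) = \frac{\pi \omega}{\sinh{\left(\frac{\pi \omega}{2} \right)}}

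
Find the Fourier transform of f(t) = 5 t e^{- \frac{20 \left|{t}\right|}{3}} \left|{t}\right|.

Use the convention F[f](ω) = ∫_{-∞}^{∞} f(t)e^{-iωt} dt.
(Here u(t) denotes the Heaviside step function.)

F(ω) = \frac{4860 i \omega \left(3 \omega^{2} - 400\right)}{\left(9 \omega^{2} + 400\right)^{3}}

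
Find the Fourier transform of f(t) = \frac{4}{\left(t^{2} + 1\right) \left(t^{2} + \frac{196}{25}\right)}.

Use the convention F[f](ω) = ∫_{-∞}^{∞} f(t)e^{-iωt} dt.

F(ω) = \frac{100 \pi e^{- \left|{\omega}\right|}}{171} - \frac{250 \pi e^{- \frac{14 \left|{\omega}\right|}{5}}}{1197}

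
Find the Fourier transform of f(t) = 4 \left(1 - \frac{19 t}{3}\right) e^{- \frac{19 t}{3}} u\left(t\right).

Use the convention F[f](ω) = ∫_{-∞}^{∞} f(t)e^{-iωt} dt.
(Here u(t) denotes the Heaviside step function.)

F(ω) = \frac{36 i \omega}{- 9 \omega^{2} + 114 i \omega + 361}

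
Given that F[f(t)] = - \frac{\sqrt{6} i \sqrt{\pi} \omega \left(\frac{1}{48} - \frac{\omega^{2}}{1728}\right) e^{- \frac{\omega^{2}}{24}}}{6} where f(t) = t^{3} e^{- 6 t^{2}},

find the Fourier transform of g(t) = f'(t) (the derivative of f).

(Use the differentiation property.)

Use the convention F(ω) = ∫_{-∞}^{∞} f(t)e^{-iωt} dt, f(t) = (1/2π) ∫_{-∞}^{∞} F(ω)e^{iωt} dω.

F[g](ω) = \frac{\sqrt{6} \sqrt{\pi} \omega^{2} \left(36 - \omega^{2}\right) e^{- \frac{\omega^{2}}{24}}}{10368}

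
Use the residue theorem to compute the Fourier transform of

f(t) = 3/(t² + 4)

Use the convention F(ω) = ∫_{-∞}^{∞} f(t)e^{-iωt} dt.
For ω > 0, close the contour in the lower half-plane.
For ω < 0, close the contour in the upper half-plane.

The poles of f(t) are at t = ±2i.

Let g(z) = f(z)e^{-iωz}; for large |z| the factor e^{-iωz} decays in the lower half-plane when ω > 0 and in the upper half-plane when ω < 0.

Case ω > 0 (lower half-plane, clockwise contour ⇒ F(ω) = -2πi·ΣRes):
  Res_{z = - 2 i} g(z) = \frac{3 i e^{- 2 \omega}}{4}
  F(ω) = -2πi·ΣRes = \frac{3 \pi e^{- 2 \omega}}{2}

Case ω < 0 (upper half-plane, counterclockwise contour ⇒ F(ω) = +2πi·ΣRes):
  Res_{z = 2 i} g(z) = - \frac{3 i e^{2 \omega}}{4}
  F(ω) = 2πi·ΣRes = \frac{3 \pi e^{2 \omega}}{2}

Both cases combine into a single formula in |ω|:

F(ω) = \frac{3 \pi e^{- 2 \left|{\omega}\right|}}{2}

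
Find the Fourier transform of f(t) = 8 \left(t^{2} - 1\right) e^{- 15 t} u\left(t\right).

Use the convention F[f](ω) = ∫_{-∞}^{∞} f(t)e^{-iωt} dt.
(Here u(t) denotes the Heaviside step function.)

F(ω) = \frac{8 \left(2 i \omega - \left(i \omega + 15\right)^{3} + 30\right)}{\left(i \omega + 15\right)^{4}}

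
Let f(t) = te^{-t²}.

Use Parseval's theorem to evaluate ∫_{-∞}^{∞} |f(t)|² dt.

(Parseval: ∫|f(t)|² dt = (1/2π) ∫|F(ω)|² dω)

∫|f(t)|² dt = \frac{\sqrt{2} \sqrt{\pi}}{8}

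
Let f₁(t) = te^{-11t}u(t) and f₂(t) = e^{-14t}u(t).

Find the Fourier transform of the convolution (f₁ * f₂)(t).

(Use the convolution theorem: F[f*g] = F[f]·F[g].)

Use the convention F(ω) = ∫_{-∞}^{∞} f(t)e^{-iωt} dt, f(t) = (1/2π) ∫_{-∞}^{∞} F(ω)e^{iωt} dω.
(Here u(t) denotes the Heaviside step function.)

F[f₁*f₂](ω) = \frac{1}{\left(i \omega + 11\right)^{2} \left(i \omega + 14\right)}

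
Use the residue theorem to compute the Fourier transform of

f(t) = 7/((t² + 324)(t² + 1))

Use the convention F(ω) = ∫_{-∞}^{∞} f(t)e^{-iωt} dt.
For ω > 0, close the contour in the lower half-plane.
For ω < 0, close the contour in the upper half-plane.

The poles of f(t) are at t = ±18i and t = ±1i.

Let g(z) = f(z)e^{-iωz}; for large |z| the factor e^{-iωz} decays in the lower half-plane when ω > 0 and in the upper half-plane when ω < 0.

Case ω > 0 (lower half-plane, clockwise contour ⇒ F(ω) = -2πi·ΣRes):
  Res_{z = - 18 i} g(z) = - \frac{7 i e^{- 18 \omega}}{11628}
  Res_{z = - i} g(z) = \frac{7 i e^{- \omega}}{646}
  F(ω) = -2πi·ΣRes = \frac{7 \pi \left(18 e^{17 \omega} - 1\right) e^{- 18 \omega}}{5814}

Case ω < 0 (upper half-plane, counterclockwise contour ⇒ F(ω) = +2πi·ΣRes):
  Res_{z = 18 i} g(z) = \frac{7 i e^{18 \omega}}{11628}
  Res_{z = i} g(z) = - \frac{7 i e^{\omega}}{646}
  F(ω) = 2πi·ΣRes = \frac{7 \pi \left(18 - e^{17 \omega}\right) e^{\omega}}{5814}

Both cases combine into a single formula in |ω|:

F(ω) = \frac{7 \pi \left(18 e^{17 \left|{\omega}\right|} - 1\right) e^{- 18 \left|{\omega}\right|}}{5814}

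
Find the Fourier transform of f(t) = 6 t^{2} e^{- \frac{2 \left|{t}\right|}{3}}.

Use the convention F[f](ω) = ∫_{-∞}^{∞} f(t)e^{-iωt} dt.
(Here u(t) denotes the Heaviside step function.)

F(ω) = \frac{1296 \left(4 - 27 \omega^{2}\right)}{\left(9 \omega^{2} + 4\right)^{3}}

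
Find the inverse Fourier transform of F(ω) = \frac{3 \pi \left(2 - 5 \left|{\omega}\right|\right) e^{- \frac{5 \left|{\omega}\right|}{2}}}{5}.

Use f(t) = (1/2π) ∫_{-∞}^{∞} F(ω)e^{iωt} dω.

f(t) = \frac{6 t^{2}}{\left(t^{2} + \frac{25}{4}\right)^{2}}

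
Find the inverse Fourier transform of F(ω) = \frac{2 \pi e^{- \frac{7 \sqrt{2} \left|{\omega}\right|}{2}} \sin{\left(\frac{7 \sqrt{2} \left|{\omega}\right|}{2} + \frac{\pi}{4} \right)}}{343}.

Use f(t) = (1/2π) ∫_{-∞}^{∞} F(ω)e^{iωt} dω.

f(t) = \frac{2}{t^{4} + 2401}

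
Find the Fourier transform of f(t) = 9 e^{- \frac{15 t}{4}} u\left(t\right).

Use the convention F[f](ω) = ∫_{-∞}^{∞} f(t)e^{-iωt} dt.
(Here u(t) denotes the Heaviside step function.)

F(ω) = \frac{36}{4 i \omega + 15}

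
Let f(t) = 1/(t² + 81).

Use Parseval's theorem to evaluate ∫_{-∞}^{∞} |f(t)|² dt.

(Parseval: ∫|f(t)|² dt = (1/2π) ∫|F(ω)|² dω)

∫|f(t)|² dt = \frac{\pi}{1458}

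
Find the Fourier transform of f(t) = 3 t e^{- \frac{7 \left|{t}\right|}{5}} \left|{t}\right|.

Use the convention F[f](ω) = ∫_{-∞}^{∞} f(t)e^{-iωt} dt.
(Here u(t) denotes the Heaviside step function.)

F(ω) = \frac{7500 i \omega \left(25 \omega^{2} - 147\right)}{\left(25 \omega^{2} + 49\right)^{3}}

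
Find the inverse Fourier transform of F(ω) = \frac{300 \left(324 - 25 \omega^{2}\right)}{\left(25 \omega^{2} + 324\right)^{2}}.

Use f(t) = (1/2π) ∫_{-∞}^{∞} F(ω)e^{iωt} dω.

f(t) = 6 e^{- \frac{18 \left|{t}\right|}{5}} \left|{t}\right|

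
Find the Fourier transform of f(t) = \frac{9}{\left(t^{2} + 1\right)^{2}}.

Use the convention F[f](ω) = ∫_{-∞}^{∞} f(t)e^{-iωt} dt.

F(ω) = \frac{9 \pi \left(\left|{\omega}\right| + 1\right) e^{- \left|{\omega}\right|}}{2}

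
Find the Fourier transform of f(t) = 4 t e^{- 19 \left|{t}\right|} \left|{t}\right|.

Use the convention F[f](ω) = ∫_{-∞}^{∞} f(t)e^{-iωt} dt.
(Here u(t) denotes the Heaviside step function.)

F(ω) = \frac{16 i \omega \left(\omega^{2} - 1083\right)}{\left(\omega^{2} + 361\right)^{3}}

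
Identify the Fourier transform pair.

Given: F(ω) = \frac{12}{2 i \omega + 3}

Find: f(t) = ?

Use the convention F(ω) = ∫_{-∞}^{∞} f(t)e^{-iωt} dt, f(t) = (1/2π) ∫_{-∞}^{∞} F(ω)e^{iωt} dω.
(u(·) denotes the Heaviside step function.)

f(t) = 6 e^{- \frac{3 t}{2}} u\left(t\right)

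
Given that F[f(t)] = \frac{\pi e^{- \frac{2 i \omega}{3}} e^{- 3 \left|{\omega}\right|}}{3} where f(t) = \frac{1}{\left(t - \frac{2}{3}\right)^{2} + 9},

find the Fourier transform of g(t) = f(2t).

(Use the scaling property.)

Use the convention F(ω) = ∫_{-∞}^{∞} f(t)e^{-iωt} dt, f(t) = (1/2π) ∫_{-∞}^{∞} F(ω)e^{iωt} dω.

F[g](ω) = \frac{\pi e^{- \frac{i \omega}{3} - \frac{3 \left|{\omega}\right|}{2}}}{6}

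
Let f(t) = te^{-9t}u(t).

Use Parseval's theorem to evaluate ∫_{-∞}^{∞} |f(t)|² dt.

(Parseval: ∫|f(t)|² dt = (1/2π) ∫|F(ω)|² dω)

∫|f(t)|² dt = \frac{1}{2916}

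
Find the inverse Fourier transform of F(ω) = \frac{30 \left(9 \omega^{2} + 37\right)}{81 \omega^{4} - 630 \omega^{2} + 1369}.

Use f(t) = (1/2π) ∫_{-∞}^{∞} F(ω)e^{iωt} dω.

f(t) = 5 e^{- \frac{\left|{t}\right|}{3}} \cos{\left(2 \left|{t}\right| \right)}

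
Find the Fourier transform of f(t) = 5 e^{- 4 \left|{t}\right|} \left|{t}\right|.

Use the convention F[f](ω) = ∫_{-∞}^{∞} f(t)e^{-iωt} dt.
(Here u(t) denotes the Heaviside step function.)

F(ω) = \frac{10 \left(16 - \omega^{2}\right)}{\left(\omega^{2} + 16\right)^{2}}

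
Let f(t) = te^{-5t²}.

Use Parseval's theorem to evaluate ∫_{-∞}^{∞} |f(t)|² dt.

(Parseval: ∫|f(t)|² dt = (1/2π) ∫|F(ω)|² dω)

∫|f(t)|² dt = \frac{\sqrt{10} \sqrt{\pi}}{200}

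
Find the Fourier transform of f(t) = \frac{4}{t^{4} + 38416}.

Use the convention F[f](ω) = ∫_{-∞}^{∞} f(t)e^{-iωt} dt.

F(ω) = \frac{\pi e^{- 7 \sqrt{2} \left|{\omega}\right|} \sin{\left(7 \sqrt{2} \left|{\omega}\right| + \frac{\pi}{4} \right)}}{686}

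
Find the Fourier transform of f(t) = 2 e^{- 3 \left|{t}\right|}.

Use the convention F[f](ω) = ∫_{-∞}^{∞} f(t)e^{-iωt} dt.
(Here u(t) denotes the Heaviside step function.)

F(ω) = \frac{12}{\omega^{2} + 9}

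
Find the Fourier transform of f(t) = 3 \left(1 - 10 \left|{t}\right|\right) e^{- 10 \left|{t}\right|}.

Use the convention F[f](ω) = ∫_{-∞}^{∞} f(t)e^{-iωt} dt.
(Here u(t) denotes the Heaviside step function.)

F(ω) = \frac{120 \omega^{2}}{\left(\omega^{2} + 100\right)^{2}}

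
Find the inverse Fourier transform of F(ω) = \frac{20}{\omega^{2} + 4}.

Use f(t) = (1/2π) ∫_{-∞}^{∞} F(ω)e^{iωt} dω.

f(t) = 5 e^{- 2 \left|{t}\right|}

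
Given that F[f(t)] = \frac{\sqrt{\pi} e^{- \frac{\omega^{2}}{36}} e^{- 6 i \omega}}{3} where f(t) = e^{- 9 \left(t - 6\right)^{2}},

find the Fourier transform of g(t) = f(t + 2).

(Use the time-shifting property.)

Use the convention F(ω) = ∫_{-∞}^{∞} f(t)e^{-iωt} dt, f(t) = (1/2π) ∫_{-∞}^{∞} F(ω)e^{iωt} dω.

F[g](ω) = \frac{\sqrt{\pi} e^{- \frac{\omega \left(\omega + 144 i\right)}{36}}}{3}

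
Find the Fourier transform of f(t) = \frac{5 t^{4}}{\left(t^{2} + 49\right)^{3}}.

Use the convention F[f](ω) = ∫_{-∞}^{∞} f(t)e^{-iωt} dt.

F(ω) = \frac{5 \pi \left(49 \omega^{2} - 35 \left|{\omega}\right| + 3\right) e^{- 7 \left|{\omega}\right|}}{56}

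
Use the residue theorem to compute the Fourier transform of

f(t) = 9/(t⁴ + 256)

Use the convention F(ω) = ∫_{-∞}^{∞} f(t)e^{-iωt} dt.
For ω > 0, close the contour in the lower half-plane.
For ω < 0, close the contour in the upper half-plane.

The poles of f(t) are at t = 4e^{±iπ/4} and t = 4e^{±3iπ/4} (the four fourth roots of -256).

Let g(z) = f(z)e^{-iωz}; for large |z| the factor e^{-iωz} decays in the lower half-plane when ω > 0 and in the upper half-plane when ω < 0.

Case ω > 0 (lower half-plane, clockwise contour ⇒ F(ω) = -2πi·ΣRes):
  Res_{z = - 2 \sqrt{2} - 2 \sqrt{2} i} g(z) = \frac{9 \sqrt{2} i \left(1 - i\right) e^{2 \sqrt{2} \omega \left(-1 + i\right)}}{512}
  Res_{z = 2 \sqrt{2} - 2 \sqrt{2} i} g(z) = \frac{9 \sqrt{2} i \left(1 + i\right) e^{- 2 \sqrt{2} \omega \left(1 + i\right)}}{512}
  F(ω) = -2πi·ΣRes = \frac{9 \sqrt{2} \pi \left(1 - i\right) \left(e^{4 \sqrt{2} i \omega} + i\right) e^{- 2 \sqrt{2} \omega \left(1 + i\right)}}{256} = \frac{9 \pi e^{- 2 \sqrt{2} \omega} \sin{\left(2 \sqrt{2} \omega + \frac{\pi}{4} \right)}}{64}

Case ω < 0 (upper half-plane, counterclockwise contour ⇒ F(ω) = +2πi·ΣRes):
  Res_{z = 2 \sqrt{2} + 2 \sqrt{2} i} g(z) = \frac{9 \sqrt{2} i \left(-1 + i\right) e^{2 \sqrt{2} \omega \left(1 - i\right)}}{512}
  Res_{z = - 2 \sqrt{2} + 2 \sqrt{2} i} g(z) = \frac{9 \sqrt{2} \left(1 - i\right) e^{2 \sqrt{2} \omega \left(1 + i\right)}}{512}
  F(ω) = 2πi·ΣRes = - \frac{9 \sqrt{2} i \pi \left(i \left(1 - i\right) e^{2 \sqrt{2} \omega \left(1 - i\right)} - \left(1 - i\right) e^{2 \sqrt{2} \omega \left(1 + i\right)}\right)}{256} = \frac{9 \pi e^{2 \sqrt{2} \omega} \cos{\left(2 \sqrt{2} \omega + \frac{\pi}{4} \right)}}{64}

Both cases combine into a single formula in |ω|:

F(ω) = \frac{9 \pi e^{- 2 \sqrt{2} \left|{\omega}\right|} \sin{\left(2 \sqrt{2} \left|{\omega}\right| + \frac{\pi}{4} \right)}}{64}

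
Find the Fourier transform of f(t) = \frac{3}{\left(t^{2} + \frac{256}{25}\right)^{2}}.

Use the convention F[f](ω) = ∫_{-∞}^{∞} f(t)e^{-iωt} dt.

F(ω) = \frac{75 \pi \left(16 \left|{\omega}\right| + 5\right) e^{- \frac{16 \left|{\omega}\right|}{5}}}{8192}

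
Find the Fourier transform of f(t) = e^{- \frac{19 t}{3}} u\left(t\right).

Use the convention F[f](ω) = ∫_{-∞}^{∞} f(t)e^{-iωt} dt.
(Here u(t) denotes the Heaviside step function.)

F(ω) = \frac{3}{3 i \omega + 19}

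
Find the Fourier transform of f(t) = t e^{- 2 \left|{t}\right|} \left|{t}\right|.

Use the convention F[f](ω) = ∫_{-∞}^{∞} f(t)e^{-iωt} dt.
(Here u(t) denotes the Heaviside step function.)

F(ω) = \frac{4 i \omega \left(\omega^{2} - 12\right)}{\left(\omega^{2} + 4\right)^{3}}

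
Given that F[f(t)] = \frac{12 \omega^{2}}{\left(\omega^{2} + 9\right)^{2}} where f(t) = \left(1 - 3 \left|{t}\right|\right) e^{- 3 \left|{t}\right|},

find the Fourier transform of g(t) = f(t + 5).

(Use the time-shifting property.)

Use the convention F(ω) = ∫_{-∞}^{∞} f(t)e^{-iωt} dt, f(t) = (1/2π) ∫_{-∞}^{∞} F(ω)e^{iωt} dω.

F[g](ω) = \frac{12 \omega^{2} e^{5 i \omega}}{\left(\omega^{2} + 9\right)^{2}}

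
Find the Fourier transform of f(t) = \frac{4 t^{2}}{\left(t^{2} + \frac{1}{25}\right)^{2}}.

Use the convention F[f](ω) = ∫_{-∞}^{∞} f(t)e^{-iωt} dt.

F(ω) = 2 \pi \left(5 - \left|{\omega}\right|\right) e^{- \frac{\left|{\omega}\right|}{5}}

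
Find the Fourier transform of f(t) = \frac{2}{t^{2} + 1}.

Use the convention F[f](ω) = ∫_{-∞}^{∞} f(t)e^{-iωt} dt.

F(ω) = 2 \pi e^{- \left|{\omega}\right|}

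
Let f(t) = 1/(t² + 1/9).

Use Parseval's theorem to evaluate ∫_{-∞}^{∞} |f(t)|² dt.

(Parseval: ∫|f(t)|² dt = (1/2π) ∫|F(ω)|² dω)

∫|f(t)|² dt = \frac{27 \pi}{2}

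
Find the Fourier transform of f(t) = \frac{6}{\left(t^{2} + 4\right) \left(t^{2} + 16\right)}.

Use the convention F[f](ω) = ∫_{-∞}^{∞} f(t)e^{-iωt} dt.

F(ω) = \frac{\pi \left(2 e^{2 \left|{\omega}\right|} - 1\right) e^{- 4 \left|{\omega}\right|}}{8}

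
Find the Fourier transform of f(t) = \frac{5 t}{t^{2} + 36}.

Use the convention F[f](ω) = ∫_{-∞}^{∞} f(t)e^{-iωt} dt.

F(ω) = - 5 i \pi e^{- 6 \left|{\omega}\right|} \operatorname{sign}{\left(\omega \right)}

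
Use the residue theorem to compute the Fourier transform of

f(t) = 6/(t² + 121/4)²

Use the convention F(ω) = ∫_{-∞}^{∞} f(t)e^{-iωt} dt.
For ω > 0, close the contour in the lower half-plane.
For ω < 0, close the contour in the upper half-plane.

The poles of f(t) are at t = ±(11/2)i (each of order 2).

Let g(z) = f(z)e^{-iωz}; for large |z| the factor e^{-iωz} decays in the lower half-plane when ω > 0 and in the upper half-plane when ω < 0.

Case ω > 0 (lower half-plane, clockwise contour ⇒ F(ω) = -2πi·ΣRes):
  Res_{z = - \frac{11 i}{2}} g(z) = \frac{6 i \left(11 \omega + 2\right) e^{- \frac{11 \omega}{2}}}{1331} (pole of order 2)
  F(ω) = -2πi·ΣRes = \frac{12 \pi \left(11 \omega + 2\right) e^{- \frac{11 \omega}{2}}}{1331}

Case ω < 0 (upper half-plane, counterclockwise contour ⇒ F(ω) = +2πi·ΣRes):
  Res_{z = \frac{11 i}{2}} g(z) = \frac{6 i \left(11 \omega - 2\right) e^{\frac{11 \omega}{2}}}{1331} (pole of order 2)
  F(ω) = 2πi·ΣRes = \frac{12 \pi \left(2 - 11 \omega\right) e^{\frac{11 \omega}{2}}}{1331}

Both cases combine into a single formula in |ω|:

F(ω) = \frac{12 \pi \left(11 \left|{\omega}\right| + 2\right) e^{- \frac{11 \left|{\omega}\right|}{2}}}{1331}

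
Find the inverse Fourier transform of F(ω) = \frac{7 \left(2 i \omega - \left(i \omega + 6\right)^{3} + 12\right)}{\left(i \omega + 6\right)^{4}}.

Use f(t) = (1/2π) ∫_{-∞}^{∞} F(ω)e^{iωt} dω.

f(t) = 7 \left(t^{2} - 1\right) e^{- 6 t} u\left(t\right)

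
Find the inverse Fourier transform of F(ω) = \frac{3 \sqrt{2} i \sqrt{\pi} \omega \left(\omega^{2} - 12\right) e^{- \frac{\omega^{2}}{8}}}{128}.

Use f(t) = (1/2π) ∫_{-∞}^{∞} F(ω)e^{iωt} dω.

f(t) = 3 t^{3} e^{- 2 t^{2}}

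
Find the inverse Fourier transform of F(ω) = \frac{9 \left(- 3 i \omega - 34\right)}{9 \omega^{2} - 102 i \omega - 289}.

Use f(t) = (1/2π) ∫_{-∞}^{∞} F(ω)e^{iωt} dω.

f(t) = 3 \left(\frac{17 t}{3} + 1\right) e^{- \frac{17 t}{3}} u\left(t\right)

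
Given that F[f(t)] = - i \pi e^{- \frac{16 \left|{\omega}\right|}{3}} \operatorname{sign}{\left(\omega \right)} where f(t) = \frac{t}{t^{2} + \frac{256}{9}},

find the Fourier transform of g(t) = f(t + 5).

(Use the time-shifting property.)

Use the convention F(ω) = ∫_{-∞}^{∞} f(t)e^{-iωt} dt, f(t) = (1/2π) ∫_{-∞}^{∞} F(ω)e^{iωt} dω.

F[g](ω) = - i \pi e^{5 i \omega} e^{- \frac{16 \left|{\omega}\right|}{3}} \operatorname{sign}{\left(\omega \right)}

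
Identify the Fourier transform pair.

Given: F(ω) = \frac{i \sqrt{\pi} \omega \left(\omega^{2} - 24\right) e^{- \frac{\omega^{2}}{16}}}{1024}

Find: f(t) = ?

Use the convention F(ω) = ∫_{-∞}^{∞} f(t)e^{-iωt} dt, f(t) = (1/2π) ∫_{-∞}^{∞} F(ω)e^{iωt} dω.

f(t) = t^{3} e^{- 4 t^{2}}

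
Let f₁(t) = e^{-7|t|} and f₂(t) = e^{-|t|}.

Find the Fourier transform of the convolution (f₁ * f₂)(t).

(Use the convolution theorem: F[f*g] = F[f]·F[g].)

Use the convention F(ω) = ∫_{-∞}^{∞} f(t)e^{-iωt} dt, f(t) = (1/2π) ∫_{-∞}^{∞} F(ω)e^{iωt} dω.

F[f₁*f₂](ω) = \frac{28}{\left(\omega^{2} + 1\right) \left(\omega^{2} + 49\right)}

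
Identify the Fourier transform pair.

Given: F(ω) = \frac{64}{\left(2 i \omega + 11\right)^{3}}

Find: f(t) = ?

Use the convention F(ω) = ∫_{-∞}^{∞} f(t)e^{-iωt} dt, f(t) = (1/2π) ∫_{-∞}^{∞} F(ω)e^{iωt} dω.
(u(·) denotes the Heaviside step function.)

f(t) = 4 t^{2} e^{- \frac{11 t}{2}} u\left(t\right)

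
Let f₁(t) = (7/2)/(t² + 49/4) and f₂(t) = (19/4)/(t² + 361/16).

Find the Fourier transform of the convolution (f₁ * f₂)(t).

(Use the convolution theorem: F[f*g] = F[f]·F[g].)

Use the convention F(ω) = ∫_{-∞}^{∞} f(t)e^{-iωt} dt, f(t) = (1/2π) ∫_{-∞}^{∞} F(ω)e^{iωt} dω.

F[f₁*f₂](ω) = \pi^{2} e^{- \frac{33 \left|{\omega}\right|}{4}}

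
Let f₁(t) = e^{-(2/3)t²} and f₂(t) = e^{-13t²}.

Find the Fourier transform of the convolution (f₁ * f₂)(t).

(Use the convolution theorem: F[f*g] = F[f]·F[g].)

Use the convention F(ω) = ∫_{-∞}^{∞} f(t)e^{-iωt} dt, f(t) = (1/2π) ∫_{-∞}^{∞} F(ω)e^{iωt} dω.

F[f₁*f₂](ω) = \frac{\sqrt{78} \pi e^{- \frac{41 \omega^{2}}{104}}}{26}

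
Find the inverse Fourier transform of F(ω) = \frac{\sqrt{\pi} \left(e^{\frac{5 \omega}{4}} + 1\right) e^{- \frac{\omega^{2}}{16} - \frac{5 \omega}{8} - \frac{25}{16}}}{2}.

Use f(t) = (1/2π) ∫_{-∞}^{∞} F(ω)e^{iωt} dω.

f(t) = 2 e^{- 4 t^{2}} \cos{\left(5 t \right)}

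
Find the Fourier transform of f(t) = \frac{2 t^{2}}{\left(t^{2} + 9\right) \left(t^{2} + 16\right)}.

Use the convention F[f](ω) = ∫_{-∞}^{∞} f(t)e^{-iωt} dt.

F(ω) = \frac{2 \pi \left(4 - 3 e^{\left|{\omega}\right|}\right) e^{- 4 \left|{\omega}\right|}}{7}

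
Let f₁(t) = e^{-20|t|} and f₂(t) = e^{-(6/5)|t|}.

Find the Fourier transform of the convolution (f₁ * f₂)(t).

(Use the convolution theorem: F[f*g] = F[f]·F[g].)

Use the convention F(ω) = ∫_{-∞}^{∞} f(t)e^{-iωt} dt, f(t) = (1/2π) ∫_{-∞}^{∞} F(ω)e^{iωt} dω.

F[f₁*f₂](ω) = \frac{2400}{\left(\omega^{2} + 400\right) \left(25 \omega^{2} + 36\right)}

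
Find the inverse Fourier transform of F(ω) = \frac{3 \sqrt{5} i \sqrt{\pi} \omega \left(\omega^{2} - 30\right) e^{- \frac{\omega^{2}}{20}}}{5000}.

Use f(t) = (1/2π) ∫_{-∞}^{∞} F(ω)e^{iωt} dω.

f(t) = 3 t^{3} e^{- 5 t^{2}}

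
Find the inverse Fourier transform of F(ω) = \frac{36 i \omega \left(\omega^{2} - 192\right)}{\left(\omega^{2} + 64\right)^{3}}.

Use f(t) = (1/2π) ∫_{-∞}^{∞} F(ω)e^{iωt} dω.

f(t) = 9 t e^{- 8 \left|{t}\right|} \left|{t}\right|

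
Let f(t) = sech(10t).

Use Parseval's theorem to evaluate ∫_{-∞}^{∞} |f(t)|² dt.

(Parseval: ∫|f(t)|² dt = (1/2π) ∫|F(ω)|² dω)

∫|f(t)|² dt = \frac{1}{5}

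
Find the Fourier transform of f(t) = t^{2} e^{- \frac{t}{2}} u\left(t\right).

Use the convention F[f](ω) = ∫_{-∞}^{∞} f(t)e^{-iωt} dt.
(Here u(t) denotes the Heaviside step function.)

F(ω) = \frac{16}{\left(2 i \omega + 1\right)^{3}}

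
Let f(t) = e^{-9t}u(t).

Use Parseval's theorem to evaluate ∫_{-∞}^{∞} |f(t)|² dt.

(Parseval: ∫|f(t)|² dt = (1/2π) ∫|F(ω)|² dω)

∫|f(t)|² dt = \frac{1}{18}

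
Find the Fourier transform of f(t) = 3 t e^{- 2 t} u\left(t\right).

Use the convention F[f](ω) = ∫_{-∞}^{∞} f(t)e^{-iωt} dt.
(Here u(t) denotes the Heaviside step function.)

F(ω) = \frac{3}{\left(i \omega + 2\right)^{2}}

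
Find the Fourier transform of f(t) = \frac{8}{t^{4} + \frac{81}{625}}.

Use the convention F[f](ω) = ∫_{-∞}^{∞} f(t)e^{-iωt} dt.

F(ω) = \frac{1000 \pi e^{- \frac{3 \sqrt{2} \left|{\omega}\right|}{10}} \sin{\left(\frac{3 \sqrt{2} \left|{\omega}\right|}{10} + \frac{\pi}{4} \right)}}{27}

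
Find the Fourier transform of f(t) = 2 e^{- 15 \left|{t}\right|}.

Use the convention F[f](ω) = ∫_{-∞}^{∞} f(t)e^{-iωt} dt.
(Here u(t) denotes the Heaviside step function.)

F(ω) = \frac{60}{\omega^{2} + 225}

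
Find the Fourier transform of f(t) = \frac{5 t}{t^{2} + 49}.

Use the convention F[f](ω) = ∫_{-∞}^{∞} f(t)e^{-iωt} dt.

F(ω) = - 5 i \pi e^{- 7 \left|{\omega}\right|} \operatorname{sign}{\left(\omega \right)}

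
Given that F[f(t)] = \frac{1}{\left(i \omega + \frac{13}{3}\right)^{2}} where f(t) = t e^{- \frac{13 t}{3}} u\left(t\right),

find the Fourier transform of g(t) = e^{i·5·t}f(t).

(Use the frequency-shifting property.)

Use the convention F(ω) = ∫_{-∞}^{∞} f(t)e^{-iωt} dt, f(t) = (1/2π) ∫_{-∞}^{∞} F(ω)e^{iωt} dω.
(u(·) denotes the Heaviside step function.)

F[g](ω) = \frac{9}{\left(3 i \left(\omega - 5\right) + 13\right)^{2}}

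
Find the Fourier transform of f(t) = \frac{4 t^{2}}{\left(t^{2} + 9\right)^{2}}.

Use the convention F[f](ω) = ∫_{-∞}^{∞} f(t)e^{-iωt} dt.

F(ω) = \frac{2 \pi \left(1 - 3 \left|{\omega}\right|\right) e^{- 3 \left|{\omega}\right|}}{3}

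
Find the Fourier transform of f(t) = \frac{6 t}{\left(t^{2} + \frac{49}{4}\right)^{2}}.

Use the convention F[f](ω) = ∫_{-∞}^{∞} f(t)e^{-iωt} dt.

F(ω) = - \frac{6 i \pi \omega e^{- \frac{7 \left|{\omega}\right|}{2}}}{7}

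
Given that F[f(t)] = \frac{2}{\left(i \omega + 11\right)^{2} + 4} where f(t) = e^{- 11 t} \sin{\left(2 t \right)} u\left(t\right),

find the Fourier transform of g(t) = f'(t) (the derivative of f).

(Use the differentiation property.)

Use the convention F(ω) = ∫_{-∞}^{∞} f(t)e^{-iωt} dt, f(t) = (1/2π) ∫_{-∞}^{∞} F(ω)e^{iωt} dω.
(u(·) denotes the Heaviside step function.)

F[g](ω) = \frac{2 i \omega}{\left(i \omega + 11\right)^{2} + 4}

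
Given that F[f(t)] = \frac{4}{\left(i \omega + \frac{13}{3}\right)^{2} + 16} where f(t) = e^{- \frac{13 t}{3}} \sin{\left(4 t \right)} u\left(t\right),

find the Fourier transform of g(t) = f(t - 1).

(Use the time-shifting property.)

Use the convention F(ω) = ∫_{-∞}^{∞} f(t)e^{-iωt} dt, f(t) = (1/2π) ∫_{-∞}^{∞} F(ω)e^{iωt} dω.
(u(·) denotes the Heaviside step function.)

F[g](ω) = \frac{36 e^{- i \omega}}{\left(3 i \omega + 13\right)^{2} + 144}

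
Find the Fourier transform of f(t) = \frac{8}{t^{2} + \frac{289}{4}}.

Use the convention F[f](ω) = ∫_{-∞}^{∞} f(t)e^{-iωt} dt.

F(ω) = \frac{16 \pi e^{- \frac{17 \left|{\omega}\right|}{2}}}{17}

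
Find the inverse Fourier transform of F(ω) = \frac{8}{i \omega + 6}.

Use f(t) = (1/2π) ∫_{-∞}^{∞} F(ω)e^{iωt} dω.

f(t) = 8 e^{- 6 t} u\left(t\right)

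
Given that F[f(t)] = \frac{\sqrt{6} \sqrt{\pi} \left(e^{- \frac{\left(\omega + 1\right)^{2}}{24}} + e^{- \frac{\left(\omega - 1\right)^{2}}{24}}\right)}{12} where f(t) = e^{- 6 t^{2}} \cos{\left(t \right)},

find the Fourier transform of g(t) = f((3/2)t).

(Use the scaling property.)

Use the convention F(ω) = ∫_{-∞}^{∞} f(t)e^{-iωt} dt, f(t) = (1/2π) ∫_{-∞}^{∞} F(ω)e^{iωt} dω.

F[g](ω) = \frac{\sqrt{6} \sqrt{\pi} \left(e^{\frac{\omega}{9}} + 1\right) e^{- \frac{\omega^{2}}{54} - \frac{\omega}{18} - \frac{1}{24}}}{18}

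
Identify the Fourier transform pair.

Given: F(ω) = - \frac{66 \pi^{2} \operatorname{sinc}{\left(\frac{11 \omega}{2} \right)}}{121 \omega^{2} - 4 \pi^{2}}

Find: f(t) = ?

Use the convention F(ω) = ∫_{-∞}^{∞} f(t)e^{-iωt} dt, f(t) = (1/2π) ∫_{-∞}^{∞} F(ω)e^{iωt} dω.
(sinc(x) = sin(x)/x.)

f(t) = 3 \left(\begin{cases} \frac{\cos{\left(\frac{2 \pi t}{11} \right)}}{2} + \frac{1}{2} & \text{for}\: \left|{t}\right| < \frac{11}{2} \\0 & \text{otherwise} \end{cases}\right)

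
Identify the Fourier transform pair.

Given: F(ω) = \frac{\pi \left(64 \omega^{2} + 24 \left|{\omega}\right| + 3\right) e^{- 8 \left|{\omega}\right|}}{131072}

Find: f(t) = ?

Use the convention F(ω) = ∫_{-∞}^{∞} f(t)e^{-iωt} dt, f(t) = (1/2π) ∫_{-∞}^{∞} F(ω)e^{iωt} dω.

f(t) = \frac{2}{\left(t^{2} + 64\right)^{3}}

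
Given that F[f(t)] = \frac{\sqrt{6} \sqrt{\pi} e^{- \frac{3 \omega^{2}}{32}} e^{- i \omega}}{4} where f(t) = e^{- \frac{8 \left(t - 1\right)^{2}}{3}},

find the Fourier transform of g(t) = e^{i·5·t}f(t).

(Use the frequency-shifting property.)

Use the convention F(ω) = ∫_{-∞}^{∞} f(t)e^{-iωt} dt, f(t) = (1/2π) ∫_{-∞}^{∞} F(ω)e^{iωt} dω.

F[g](ω) = \frac{\sqrt{6} \sqrt{\pi} e^{- \frac{\left(\omega - 5\right) \left(3 \omega - 15 + 32 i\right)}{32}}}{4}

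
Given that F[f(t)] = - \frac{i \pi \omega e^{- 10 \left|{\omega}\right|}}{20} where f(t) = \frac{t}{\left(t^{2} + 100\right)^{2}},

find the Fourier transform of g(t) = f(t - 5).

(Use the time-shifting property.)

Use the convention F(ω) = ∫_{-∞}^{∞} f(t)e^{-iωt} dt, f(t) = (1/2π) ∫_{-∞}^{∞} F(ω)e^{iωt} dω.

F[g](ω) = - \frac{i \pi \omega e^{- 5 i \omega - 10 \left|{\omega}\right|}}{20}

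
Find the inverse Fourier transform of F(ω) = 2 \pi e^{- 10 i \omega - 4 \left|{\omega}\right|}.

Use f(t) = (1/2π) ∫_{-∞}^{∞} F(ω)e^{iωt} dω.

f(t) = \frac{8}{\left(t - 10\right)^{2} + 16}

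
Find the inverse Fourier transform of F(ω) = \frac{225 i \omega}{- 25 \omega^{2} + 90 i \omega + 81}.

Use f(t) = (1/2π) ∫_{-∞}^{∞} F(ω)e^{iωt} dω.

f(t) = 9 \left(1 - \frac{9 t}{5}\right) e^{- \frac{9 t}{5}} u\left(t\right)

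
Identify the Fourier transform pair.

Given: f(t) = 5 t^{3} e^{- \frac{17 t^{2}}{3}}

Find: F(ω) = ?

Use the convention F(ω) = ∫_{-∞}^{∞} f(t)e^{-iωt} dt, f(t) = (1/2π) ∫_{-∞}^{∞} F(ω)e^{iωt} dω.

F(ω) = \frac{135 \sqrt{51} i \sqrt{\pi} \omega \left(\omega^{2} - 34\right) e^{- \frac{3 \omega^{2}}{68}}}{668168}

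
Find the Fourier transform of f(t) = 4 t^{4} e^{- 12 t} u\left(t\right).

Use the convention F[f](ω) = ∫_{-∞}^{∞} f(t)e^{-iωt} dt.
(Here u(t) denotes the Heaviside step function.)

F(ω) = \frac{96}{\left(i \omega + 12\right)^{5}}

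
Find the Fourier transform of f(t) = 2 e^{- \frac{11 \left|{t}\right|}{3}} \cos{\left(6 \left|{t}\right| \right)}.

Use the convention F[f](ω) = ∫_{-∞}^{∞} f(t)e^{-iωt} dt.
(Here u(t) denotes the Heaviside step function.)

F(ω) = \frac{132 \left(9 \omega^{2} + 445\right)}{81 \omega^{4} - 3654 \omega^{2} + 198025}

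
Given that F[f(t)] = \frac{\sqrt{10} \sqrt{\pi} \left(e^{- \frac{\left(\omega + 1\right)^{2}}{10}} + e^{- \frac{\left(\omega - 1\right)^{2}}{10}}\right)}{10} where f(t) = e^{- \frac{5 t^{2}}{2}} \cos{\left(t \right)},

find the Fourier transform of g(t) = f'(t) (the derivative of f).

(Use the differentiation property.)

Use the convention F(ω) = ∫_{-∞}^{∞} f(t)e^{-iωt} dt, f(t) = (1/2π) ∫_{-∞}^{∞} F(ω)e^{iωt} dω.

F[g](ω) = \frac{\sqrt{10} i \sqrt{\pi} \omega \left(e^{\frac{2 \omega}{5}} + 1\right) e^{- \frac{\omega^{2}}{10} - \frac{\omega}{5} - \frac{1}{10}}}{10}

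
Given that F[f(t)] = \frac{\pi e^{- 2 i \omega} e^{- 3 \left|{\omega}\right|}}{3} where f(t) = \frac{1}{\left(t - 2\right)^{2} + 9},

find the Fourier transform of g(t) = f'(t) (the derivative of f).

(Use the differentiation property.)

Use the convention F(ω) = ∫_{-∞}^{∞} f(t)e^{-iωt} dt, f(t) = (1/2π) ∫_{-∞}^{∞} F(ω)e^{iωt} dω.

F[g](ω) = \frac{i \pi \omega e^{- 2 i \omega - 3 \left|{\omega}\right|}}{3}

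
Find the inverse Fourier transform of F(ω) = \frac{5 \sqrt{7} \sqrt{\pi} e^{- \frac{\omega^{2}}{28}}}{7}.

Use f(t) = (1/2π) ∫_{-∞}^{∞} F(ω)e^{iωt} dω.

f(t) = 5 e^{- 7 t^{2}}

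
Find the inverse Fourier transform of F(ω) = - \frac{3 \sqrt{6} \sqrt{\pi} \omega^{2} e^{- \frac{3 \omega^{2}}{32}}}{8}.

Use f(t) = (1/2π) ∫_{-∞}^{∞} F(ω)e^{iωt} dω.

f(t) = 4 \left(\frac{32 t^{2}}{3} - 2\right) e^{- \frac{8 t^{2}}{3}}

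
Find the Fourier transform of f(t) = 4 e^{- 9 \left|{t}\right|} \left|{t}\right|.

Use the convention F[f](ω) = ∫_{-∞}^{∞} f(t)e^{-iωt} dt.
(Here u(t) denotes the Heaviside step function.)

F(ω) = \frac{8 \left(81 - \omega^{2}\right)}{\left(\omega^{2} + 81\right)^{2}}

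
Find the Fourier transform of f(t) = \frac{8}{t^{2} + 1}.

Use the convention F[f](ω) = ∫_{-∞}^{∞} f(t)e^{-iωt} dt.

F(ω) = 8 \pi e^{- \left|{\omega}\right|}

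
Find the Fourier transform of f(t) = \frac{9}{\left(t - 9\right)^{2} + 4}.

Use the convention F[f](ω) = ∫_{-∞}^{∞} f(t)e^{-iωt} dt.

F(ω) = \frac{9 \pi e^{- 9 i \omega - 2 \left|{\omega}\right|}}{2}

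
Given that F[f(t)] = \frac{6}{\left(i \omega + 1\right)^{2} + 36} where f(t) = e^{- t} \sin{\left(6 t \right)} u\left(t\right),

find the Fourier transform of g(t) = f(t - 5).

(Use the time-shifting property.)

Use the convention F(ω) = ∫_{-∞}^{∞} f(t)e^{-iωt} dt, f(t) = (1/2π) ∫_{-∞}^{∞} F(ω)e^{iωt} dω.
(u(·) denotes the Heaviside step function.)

F[g](ω) = \frac{6 e^{- 5 i \omega}}{\left(i \omega + 1\right)^{2} + 36}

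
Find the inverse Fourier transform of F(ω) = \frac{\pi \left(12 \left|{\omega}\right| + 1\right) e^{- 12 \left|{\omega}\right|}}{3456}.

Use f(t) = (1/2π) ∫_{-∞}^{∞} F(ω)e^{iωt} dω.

f(t) = \frac{1}{\left(t^{2} + 144\right)^{2}}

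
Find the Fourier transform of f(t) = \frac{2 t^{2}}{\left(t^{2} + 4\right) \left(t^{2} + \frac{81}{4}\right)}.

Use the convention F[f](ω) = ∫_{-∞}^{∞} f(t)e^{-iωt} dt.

F(ω) = - \frac{16 \pi e^{- 2 \left|{\omega}\right|}}{65} + \frac{36 \pi e^{- \frac{9 \left|{\omega}\right|}{2}}}{65}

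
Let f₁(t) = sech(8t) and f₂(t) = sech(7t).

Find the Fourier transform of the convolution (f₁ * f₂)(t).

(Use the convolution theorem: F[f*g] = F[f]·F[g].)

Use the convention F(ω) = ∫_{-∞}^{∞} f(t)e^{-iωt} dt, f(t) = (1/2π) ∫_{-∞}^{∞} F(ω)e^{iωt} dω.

F[f₁*f₂](ω) = \frac{\pi^{2}}{56 \cosh{\left(\frac{\pi \omega}{16} \right)} \cosh{\left(\frac{\pi \omega}{14} \right)}}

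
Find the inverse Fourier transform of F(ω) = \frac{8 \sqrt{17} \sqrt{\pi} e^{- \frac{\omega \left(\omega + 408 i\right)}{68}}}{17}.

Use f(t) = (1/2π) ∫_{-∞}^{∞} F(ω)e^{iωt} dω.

f(t) = 8 e^{- 17 \left(t - 6\right)^{2}}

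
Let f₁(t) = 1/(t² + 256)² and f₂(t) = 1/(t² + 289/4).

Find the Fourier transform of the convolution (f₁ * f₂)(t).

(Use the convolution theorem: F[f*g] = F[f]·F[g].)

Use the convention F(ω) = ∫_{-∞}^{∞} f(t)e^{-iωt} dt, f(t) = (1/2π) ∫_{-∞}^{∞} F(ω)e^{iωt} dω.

F[f₁*f₂](ω) = \frac{\pi^{2} \left(16 \left|{\omega}\right| + 1\right) e^{- \frac{49 \left|{\omega}\right|}{2}}}{69632}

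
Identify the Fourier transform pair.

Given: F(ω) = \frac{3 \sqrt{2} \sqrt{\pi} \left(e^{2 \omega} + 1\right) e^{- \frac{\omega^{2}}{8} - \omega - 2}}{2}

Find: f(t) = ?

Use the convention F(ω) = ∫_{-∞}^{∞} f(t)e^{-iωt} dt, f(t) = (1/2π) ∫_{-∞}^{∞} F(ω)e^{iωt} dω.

f(t) = 6 e^{- 2 t^{2}} \cos{\left(4 t \right)}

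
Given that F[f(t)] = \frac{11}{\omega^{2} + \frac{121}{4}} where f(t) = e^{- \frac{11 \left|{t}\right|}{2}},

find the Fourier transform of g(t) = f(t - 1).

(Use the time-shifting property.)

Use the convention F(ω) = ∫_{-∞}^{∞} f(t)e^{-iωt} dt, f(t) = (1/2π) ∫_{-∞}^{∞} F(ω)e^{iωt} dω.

F[g](ω) = \frac{44 e^{- i \omega}}{4 \omega^{2} + 121}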